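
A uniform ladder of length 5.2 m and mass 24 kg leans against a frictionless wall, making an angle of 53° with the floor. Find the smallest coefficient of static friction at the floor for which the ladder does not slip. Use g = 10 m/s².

μ_min ≈ 0.377

Take moments about the foot of the ladder.
Ladder weight 24×10 = 240 N acts at 2.6 m along the ladder; its horizontal arm is 2.6·cos53° = 1.565 m → τ = 375.6 N·m clockwise.
Wall normal N acts horizontally at the top; its moment arm is the height L sinθ = 5.2·sin53° = 4.153 m, counterclockwise.
Balancing moments: N × 4.153 = 375.6, giving N = 90.44 N.
ΣFx = 0 ⇒ f = N_wall = 90.44 N. ΣFy = 0 ⇒ N_floor = 240 N.
μ_min = f / N_floor = 90.44 / 240 = 0.377.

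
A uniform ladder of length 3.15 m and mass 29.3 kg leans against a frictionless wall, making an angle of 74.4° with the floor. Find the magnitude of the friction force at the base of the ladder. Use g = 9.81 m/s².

Choose the foot of the ladder as the axis so the floor normal and friction both act there and drop out.
Ladder weight 29.3×9.81 = 287.4 N acts at 1.575 m along the ladder; its horizontal arm is 1.575·cos74.4° = 0.4235 m → τ = 121.7 N·m clockwise.
Wall normal N acts horizontally at the top; its moment arm is the height L sinθ = 3.15·sin74.4° = 3.034 m, counterclockwise.
For rotational equilibrium, N × 3.034 = 121.7, so N = 40.1 N.
ΣFx = 0: friction at the foot balances the wall's push, so f = N_wall = 40.1 N.

f ≈ 40.1 N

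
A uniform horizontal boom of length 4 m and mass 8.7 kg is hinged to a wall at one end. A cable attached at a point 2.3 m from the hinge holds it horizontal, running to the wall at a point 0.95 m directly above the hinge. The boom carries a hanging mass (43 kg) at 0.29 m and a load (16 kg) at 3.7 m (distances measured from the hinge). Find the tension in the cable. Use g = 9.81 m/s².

T ≈ 995 N

Sum moments about the hinge (the unknown hinge reaction has zero arm there).
Beam weight: 8.7 × 9.81 = 85.35 N down at 2 m → arm 2 m, τ = 85.35 × 2 = 170.7 N·m clockwise.
Hanging mass: 43 × 9.81 = 421.8 N down at 0.29 m → arm 0.29 m, τ = 421.8 × 0.29 = 122.3 N·m clockwise.
Load: 16 × 9.81 = 157 N down at 3.7 m → arm 3.7 m, τ = 157 × 3.7 = 580.9 N·m clockwise.
Total clockwise load moment = 873.9 N·m.
The cable tension T acts at 2.3 m; only its component perpendicular to the boom, T sinθ, produces torque. sinθ = h/√(h²+d²) = 0.95/√(0.95²+2.3²) = 0.3818.
Setting net torque to zero: T × 2.3 × 0.3818 = 873.9 → T = 873.9 / 0.8781 = 995 N.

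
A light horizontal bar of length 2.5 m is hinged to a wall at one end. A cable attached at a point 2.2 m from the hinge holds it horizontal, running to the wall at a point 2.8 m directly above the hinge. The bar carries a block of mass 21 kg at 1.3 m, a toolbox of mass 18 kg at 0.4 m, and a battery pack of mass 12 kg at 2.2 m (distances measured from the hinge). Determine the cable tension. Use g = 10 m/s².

Taking torques about the hinge:
Block: 21 × 10 = 210 N down at 1.3 m → arm 1.3 m, τ = 210 × 1.3 = 273 N·m clockwise.
Toolbox: 18 × 10 = 180 N down at 0.4 m → arm 0.4 m, τ = 180 × 0.4 = 72 N·m clockwise.
Battery pack: 12 × 10 = 120 N down at 2.2 m → arm 2.2 m, τ = 120 × 2.2 = 264 N·m clockwise.
Total clockwise load moment = 609 N·m.
The cable tension T acts at 2.2 m; only its component perpendicular to the bar, T sinθ, produces torque. sinθ = h/√(h²+d²) = 2.8/√(2.8²+2.2²) = 0.7863.
Balancing moments: T × 2.2 × 0.7863 = 609, giving T = 609 / 1.73 = 352 N.

T ≈ 352 N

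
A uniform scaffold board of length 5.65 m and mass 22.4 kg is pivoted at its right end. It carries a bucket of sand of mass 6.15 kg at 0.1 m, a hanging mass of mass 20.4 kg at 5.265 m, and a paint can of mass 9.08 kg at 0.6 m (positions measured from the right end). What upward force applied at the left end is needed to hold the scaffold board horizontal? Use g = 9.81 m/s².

Take moments about the right end.
Beam weight: 22.4 × 9.81 = 219.7 N down at 2.825 m → arm 2.825 m, τ = 219.7 × 2.825 = 620.7 N·m counterclockwise.
Bucket of sand: 6.15 × 9.81 = 60.33 N down at 0.1 m → arm 0.1 m, τ = 60.33 × 0.1 = 6.033 N·m counterclockwise.
Hanging mass: 20.4 × 9.81 = 200.1 N down at 5.265 m → arm 5.265 m, τ = 200.1 × 5.265 = 1054 N·m counterclockwise.
Paint can: 9.08 × 9.81 = 89.07 N down at 0.6 m → arm 0.6 m, τ = 89.07 × 0.6 = 53.44 N·m counterclockwise.
Net moment of the loads = 1734 N·m counterclockwise.
The upward force F acts at the left end, arm 5.65 m, giving F × 5.65 clockwise.
Balancing moments: F × 5.65 = 1734, giving F = 1734 / 5.65 = 307 N.

F ≈ 307 N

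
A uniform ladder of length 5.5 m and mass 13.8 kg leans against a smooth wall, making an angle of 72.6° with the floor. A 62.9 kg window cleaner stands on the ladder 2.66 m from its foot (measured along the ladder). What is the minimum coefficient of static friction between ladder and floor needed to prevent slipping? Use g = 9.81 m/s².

About the foot of the ladder:
Ladder weight 13.8×9.81 = 135.4 N acts at 2.75 m along the ladder; its horizontal arm is 2.75·cos72.6° = 0.8224 m → τ = 111.4 N·m clockwise.
Window cleaner: 62.9×9.81 = 617 N at 2.66 m → arm 0.7954 m → τ = 490.8 N·m clockwise.
Wall normal N acts horizontally at the top; its moment arm is the height L sinθ = 5.5·sin72.6° = 5.248 m, counterclockwise.
Setting net torque to zero: N × 5.248 = 602.2 → N = 114.7 N.
ΣFx = 0 ⇒ f = N_wall = 114.7 N. ΣFy = 0 ⇒ N_floor = 752.4 N.
μ_min = f / N_floor = 114.7 / 752.4 = 0.152.

μ_min ≈ 0.152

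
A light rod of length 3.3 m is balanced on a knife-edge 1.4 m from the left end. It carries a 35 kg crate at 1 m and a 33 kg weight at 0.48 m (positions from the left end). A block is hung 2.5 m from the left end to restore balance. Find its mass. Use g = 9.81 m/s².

Take moments about the knife-edge (at 1.4 m from the left end).
Crate: 35 × 9.81 = 343.4 N down at 1 m → arm 0.4 m, τ = 343.4 × 0.4 = 137.4 N·m counterclockwise.
Weight: 33 × 9.81 = 323.7 N down at 0.48 m → arm 0.92 m, τ = 323.7 × 0.92 = 297.8 N·m counterclockwise.
Net moment of known loads = 435.2 N·m counterclockwise.
An unknown mass m at 2.5 m has arm 1.1 m; its moment is m·g·1.1 clockwise.
Στ = 0 ⇒ m × 9.81 × 1.1 = 435.2 ⇒ m = 435.2 / (9.81 × 1.1) = 40.3 kg.

m ≈ 40.3 kg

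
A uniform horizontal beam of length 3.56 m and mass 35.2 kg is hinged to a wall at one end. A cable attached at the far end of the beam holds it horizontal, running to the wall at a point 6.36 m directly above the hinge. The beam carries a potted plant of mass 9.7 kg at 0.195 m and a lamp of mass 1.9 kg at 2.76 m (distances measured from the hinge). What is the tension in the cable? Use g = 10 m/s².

T ≈ 225 N

About the hinge:
Beam weight: 35.2 × 10 = 352 N down at 1.78 m → arm 1.78 m, τ = 352 × 1.78 = 626.6 N·m clockwise.
Potted plant: 9.7 × 10 = 97 N down at 0.195 m → arm 0.195 m, τ = 97 × 0.195 = 18.91 N·m clockwise.
Lamp: 1.9 × 10 = 19 N down at 2.76 m → arm 2.76 m, τ = 19 × 2.76 = 52.44 N·m clockwise.
Total clockwise load moment = 698 N·m.
The cable tension T acts at 3.56 m; only its component perpendicular to the beam, T sinθ, produces torque. sinθ = h/√(h²+d²) = 6.36/√(6.36²+3.56²) = 0.8726.
Setting net torque to zero: T × 3.56 × 0.8726 = 698 → T = 698 / 3.106 = 225 N.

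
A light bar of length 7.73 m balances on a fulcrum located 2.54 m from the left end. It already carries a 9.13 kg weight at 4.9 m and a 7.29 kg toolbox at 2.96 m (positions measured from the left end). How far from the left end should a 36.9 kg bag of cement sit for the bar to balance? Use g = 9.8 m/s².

x ≈ 1.87 m from the left end

About the fulcrum (at 2.54 m from the left end):
Weight: 9.13 × 9.8 = 89.47 N down at 4.9 m → arm 2.36 m, τ = 89.47 × 2.36 = 211.1 N·m clockwise.
Toolbox: 7.29 × 9.8 = 71.44 N down at 2.96 m → arm 0.42 m, τ = 71.44 × 0.42 = 30 N·m clockwise.
Net moment of existing loads = 241.1 N·m clockwise.
The bag of cement weighs 36.9 × 9.8 = 361.6 N and must supply an equal counterclockwise moment, so its lever arm about the fulcrum is 241.1 / 361.6 = 0.667 m.
That puts it at 2.54 − 0.667 = 1.87 m from the left end.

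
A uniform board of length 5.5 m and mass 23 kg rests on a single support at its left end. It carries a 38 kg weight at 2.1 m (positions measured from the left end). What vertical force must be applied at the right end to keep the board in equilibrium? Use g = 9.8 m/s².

F ≈ 255 N

About the left end:
Beam weight: 23 × 9.8 = 225.4 N down at 2.75 m → arm 2.75 m, τ = 225.4 × 2.75 = 619.9 N·m clockwise.
Weight: 38 × 9.8 = 372.4 N down at 2.1 m → arm 2.1 m, τ = 372.4 × 2.1 = 782 N·m clockwise.
Net moment of the loads = 1402 N·m clockwise.
The upward force F acts at the right end, arm 5.5 m, giving F × 5.5 counterclockwise.
Στ = 0 ⇒ F × 5.5 = 1402 ⇒ F = 1402 / 5.5 = 255 N.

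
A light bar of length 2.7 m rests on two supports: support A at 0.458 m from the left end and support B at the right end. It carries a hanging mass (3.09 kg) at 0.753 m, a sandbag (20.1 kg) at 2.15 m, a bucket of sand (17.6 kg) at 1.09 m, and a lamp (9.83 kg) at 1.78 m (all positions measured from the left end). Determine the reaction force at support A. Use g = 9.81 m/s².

R_A ≈ 238 N

Take moments about support B.
Hanging mass: 3.09 × 9.81 = 30.31 N down at 0.753 m → arm 1.947 m, τ = 30.31 × 1.947 = 59.01 N·m counterclockwise.
Sandbag: 20.1 × 9.81 = 197.2 N down at 2.15 m → arm 0.55 m, τ = 197.2 × 0.55 = 108.5 N·m counterclockwise.
Bucket of sand: 17.6 × 9.81 = 172.7 N down at 1.09 m → arm 1.61 m, τ = 172.7 × 1.61 = 278 N·m counterclockwise.
Lamp: 9.83 × 9.81 = 96.43 N down at 1.78 m → arm 0.92 m, τ = 96.43 × 0.92 = 88.72 N·m counterclockwise.
Net load moment about support B = 534.2 N·m counterclockwise.
Reaction R at support A is upward at 0.458 m, arm 2.242 m → moment R × 2.242 clockwise.
For rotational equilibrium, R × 2.242 = 534.2, so R = 238 N.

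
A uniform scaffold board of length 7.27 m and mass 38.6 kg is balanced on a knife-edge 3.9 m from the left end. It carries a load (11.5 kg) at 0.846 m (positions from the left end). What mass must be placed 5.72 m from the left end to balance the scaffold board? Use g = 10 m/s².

Taking torques about the knife-edge (at 3.9 m from the left end):
Beam weight: 38.6 × 10 = 386 N down at 3.635 m → arm 0.265 m, τ = 386 × 0.265 = 102.3 N·m counterclockwise.
Load: 11.5 × 10 = 115 N down at 0.846 m → arm 3.054 m, τ = 115 × 3.054 = 351.2 N·m counterclockwise.
Net moment of known loads = 453.5 N·m counterclockwise.
An unknown mass m at 5.72 m has arm 1.82 m; its moment is m·g·1.82 clockwise.
Στ = 0 ⇒ m × 10 × 1.82 = 453.5 ⇒ m = 453.5 / (10 × 1.82) = 24.9 kg.

m ≈ 24.9 kg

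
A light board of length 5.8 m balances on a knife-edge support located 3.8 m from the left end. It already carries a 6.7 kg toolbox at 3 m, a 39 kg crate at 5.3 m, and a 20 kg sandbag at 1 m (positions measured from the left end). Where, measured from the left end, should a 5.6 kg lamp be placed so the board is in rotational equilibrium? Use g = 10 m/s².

x ≈ 4.31 m from the left end

Take moments about the knife-edge support (at 3.8 m from the left end).
Toolbox: 6.7 × 10 = 67 N down at 3 m → arm 0.8 m, τ = 67 × 0.8 = 53.6 N·m counterclockwise.
Crate: 39 × 10 = 390 N down at 5.3 m → arm 1.5 m, τ = 390 × 1.5 = 585 N·m clockwise.
Sandbag: 20 × 10 = 200 N down at 1 m → arm 2.8 m, τ = 200 × 2.8 = 560 N·m counterclockwise.
Net moment of existing loads = 28.6 N·m counterclockwise.
The lamp weighs 5.6 × 10 = 56 N and must supply an equal clockwise moment, so its lever arm about the knife-edge support is 28.6 / 56 = 0.511 m.
That puts it at 3.8 + 0.511 = 4.31 m from the left end.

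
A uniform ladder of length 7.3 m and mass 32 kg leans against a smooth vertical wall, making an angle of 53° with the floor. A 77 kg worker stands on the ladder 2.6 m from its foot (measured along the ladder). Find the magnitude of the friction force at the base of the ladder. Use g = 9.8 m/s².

Take moments about the foot of the ladder.
Ladder weight 32×9.8 = 313.6 N acts at 3.65 m along the ladder; its horizontal arm is 3.65·cos53° = 2.197 m → τ = 689 N·m clockwise.
Worker: 77×9.8 = 754.6 N at 2.6 m → arm 1.565 m → τ = 1181 N·m clockwise.
Wall normal N acts horizontally at the top; its moment arm is the height L sinθ = 7.3·sin53° = 5.83 m, counterclockwise.
Στ = 0 ⇒ N × 5.83 = 1870 ⇒ N = 321 N.
ΣFx = 0: friction at the foot balances the wall's push, so f = N_wall = 321 N.

f ≈ 321 N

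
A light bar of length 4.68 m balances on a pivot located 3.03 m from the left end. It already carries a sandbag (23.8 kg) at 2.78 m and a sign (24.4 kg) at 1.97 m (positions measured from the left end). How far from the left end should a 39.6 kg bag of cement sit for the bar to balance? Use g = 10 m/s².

Sum moments about the pivot (at 3.03 m from the left end) (the support reaction has zero arm there).
Sandbag: 23.8 × 10 = 238 N down at 2.78 m → arm 0.25 m, τ = 238 × 0.25 = 59.5 N·m counterclockwise.
Sign: 24.4 × 10 = 244 N down at 1.97 m → arm 1.06 m, τ = 244 × 1.06 = 258.6 N·m counterclockwise.
Net moment of existing loads = 318.1 N·m counterclockwise.
The bag of cement weighs 39.6 × 10 = 396 N and must supply an equal clockwise moment, so its lever arm about the pivot is 318.1 / 396 = 0.803 m.
That puts it at 3.03 + 0.803 = 3.83 m from the left end.

x ≈ 3.83 m from the left end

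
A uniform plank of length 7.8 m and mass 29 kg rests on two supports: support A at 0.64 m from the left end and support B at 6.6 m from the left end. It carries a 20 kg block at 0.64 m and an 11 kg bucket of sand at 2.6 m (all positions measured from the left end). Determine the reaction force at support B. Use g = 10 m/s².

R_B ≈ 195 N

Sum moments about support A (its reaction then has zero moment arm).
Beam weight: 29 × 10 = 290 N down at 3.9 m → arm 3.26 m, τ = 290 × 3.26 = 945.4 N·m clockwise.
Block: acts at the support A, moment arm 0 → no torque.
Bucket of sand: 11 × 10 = 110 N down at 2.6 m → arm 1.96 m, τ = 110 × 1.96 = 215.6 N·m clockwise.
Net load moment about support A = 1161 N·m clockwise.
Reaction R at support B is upward at 6.6 m, arm 5.96 m → moment R × 5.96 counterclockwise.
Setting net torque to zero: R × 5.96 = 1161 → R = 195 N.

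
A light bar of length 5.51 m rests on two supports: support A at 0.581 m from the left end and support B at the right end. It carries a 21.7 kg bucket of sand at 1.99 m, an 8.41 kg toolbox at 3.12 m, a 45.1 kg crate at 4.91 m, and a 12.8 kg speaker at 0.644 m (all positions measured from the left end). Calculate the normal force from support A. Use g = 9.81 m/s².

Sum moments about support B (its reaction then has zero moment arm).
Bucket of sand: 21.7 × 9.81 = 212.9 N down at 1.99 m → arm 3.52 m, τ = 212.9 × 3.52 = 749.4 N·m counterclockwise.
Toolbox: 8.41 × 9.81 = 82.5 N down at 3.12 m → arm 2.39 m, τ = 82.5 × 2.39 = 197.2 N·m counterclockwise.
Crate: 45.1 × 9.81 = 442.4 N down at 4.91 m → arm 0.6 m, τ = 442.4 × 0.6 = 265.4 N·m counterclockwise.
Speaker: 12.8 × 9.81 = 125.6 N down at 0.644 m → arm 4.866 m, τ = 125.6 × 4.866 = 611.2 N·m counterclockwise.
Net load moment about support B = 1823 N·m counterclockwise.
Reaction R at support A is upward at 0.581 m, arm 4.929 m → moment R × 4.929 clockwise.
Balancing moments: R × 4.929 = 1823, giving R = 370 N.

R_A ≈ 370 N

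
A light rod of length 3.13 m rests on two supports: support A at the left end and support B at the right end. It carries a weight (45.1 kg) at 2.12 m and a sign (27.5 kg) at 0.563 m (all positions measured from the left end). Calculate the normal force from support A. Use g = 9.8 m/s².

R_A ≈ 364 N

Taking torques about support B:
Weight: 45.1 × 9.8 = 442 N down at 2.12 m → arm 1.01 m, τ = 442 × 1.01 = 446.4 N·m counterclockwise.
Sign: 27.5 × 9.8 = 269.5 N down at 0.563 m → arm 2.567 m, τ = 269.5 × 2.567 = 691.8 N·m counterclockwise.
Net load moment about support B = 1138 N·m counterclockwise.
Reaction R at support A is upward at 0 m, arm 3.13 m → moment R × 3.13 clockwise.
For rotational equilibrium, R × 3.13 = 1138, so R = 364 N.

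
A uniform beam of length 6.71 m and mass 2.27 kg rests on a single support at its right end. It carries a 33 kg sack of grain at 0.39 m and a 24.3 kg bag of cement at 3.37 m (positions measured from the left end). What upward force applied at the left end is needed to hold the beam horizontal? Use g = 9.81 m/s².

F ≈ 435 N

About the right end:
Beam weight: 2.27 × 9.81 = 22.27 N down at 3.355 m → arm 3.355 m, τ = 22.27 × 3.355 = 74.72 N·m counterclockwise.
Sack of grain: 33 × 9.81 = 323.7 N down at 0.39 m → arm 6.32 m, τ = 323.7 × 6.32 = 2046 N·m counterclockwise.
Bag of cement: 24.3 × 9.81 = 238.4 N down at 3.37 m → arm 3.34 m, τ = 238.4 × 3.34 = 796.3 N·m counterclockwise.
Net moment of the loads = 2917 N·m counterclockwise.
The upward force F acts at the left end, arm 6.71 m, giving F × 6.71 clockwise.
Στ = 0 ⇒ F × 6.71 = 2917 ⇒ F = 2917 / 6.71 = 435 N.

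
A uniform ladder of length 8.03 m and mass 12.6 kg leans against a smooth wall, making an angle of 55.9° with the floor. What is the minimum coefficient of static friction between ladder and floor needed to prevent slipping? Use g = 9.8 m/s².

μ_min ≈ 0.339

Take moments about the foot of the ladder.
Ladder weight 12.6×9.8 = 123.5 N acts at 4.015 m along the ladder; its horizontal arm is 4.015·cos55.9° = 2.251 m → τ = 278 N·m clockwise.
Wall normal N acts horizontally at the top; its moment arm is the height L sinθ = 8.03·sin55.9° = 6.649 m, counterclockwise.
Στ = 0 ⇒ N × 6.649 = 278 ⇒ N = 41.81 N.
ΣFx = 0 ⇒ f = N_wall = 41.81 N. ΣFy = 0 ⇒ N_floor = 123.5 N.
μ_min = f / N_floor = 41.81 / 123.5 = 0.339.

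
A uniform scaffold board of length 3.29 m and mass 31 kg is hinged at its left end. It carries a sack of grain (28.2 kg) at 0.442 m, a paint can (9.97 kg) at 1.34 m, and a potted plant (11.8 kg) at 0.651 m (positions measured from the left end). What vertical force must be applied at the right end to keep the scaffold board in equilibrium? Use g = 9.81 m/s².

F ≈ 252 N

Take moments about the left end.
Beam weight: 31 × 9.81 = 304.1 N down at 1.645 m → arm 1.645 m, τ = 304.1 × 1.645 = 500.2 N·m clockwise.
Sack of grain: 28.2 × 9.81 = 276.6 N down at 0.442 m → arm 0.442 m, τ = 276.6 × 0.442 = 122.3 N·m clockwise.
Paint can: 9.97 × 9.81 = 97.81 N down at 1.34 m → arm 1.34 m, τ = 97.81 × 1.34 = 131.1 N·m clockwise.
Potted plant: 11.8 × 9.81 = 115.8 N down at 0.651 m → arm 0.651 m, τ = 115.8 × 0.651 = 75.39 N·m clockwise.
Net moment of the loads = 829 N·m clockwise.
The upward force F acts at the right end, arm 3.29 m, giving F × 3.29 counterclockwise.
Setting net torque to zero: F × 3.29 = 829 → F = 829 / 3.29 = 252 N.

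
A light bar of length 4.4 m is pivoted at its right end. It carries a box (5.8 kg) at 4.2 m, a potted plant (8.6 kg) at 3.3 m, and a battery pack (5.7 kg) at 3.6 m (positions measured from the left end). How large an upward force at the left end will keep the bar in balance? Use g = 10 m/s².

Choose the right end as the axis so the unknown pivot reaction has zero arm there.
Box: 5.8 × 10 = 58 N down at 4.2 m → arm 0.2 m, τ = 58 × 0.2 = 11.6 N·m counterclockwise.
Potted plant: 8.6 × 10 = 86 N down at 3.3 m → arm 1.1 m, τ = 86 × 1.1 = 94.6 N·m counterclockwise.
Battery pack: 5.7 × 10 = 57 N down at 3.6 m → arm 0.8 m, τ = 57 × 0.8 = 45.6 N·m counterclockwise.
Net moment of the loads = 151.8 N·m counterclockwise.
The upward force F acts at the left end, arm 4.4 m, giving F × 4.4 clockwise.
Balancing moments: F × 4.4 = 151.8, giving F = 151.8 / 4.4 = 34.5 N.

F ≈ 34.5 N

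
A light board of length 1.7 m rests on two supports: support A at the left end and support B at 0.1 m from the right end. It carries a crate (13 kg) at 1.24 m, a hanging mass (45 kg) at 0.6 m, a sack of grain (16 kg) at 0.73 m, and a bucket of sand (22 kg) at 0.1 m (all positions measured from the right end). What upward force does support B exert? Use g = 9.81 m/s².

Take moments about support A.
Crate: 13 × 9.81 = 127.5 N down at 1.24 m → arm 0.46 m, τ = 127.5 × 0.46 = 58.65 N·m clockwise.
Hanging mass: 45 × 9.81 = 441.5 N down at 0.6 m → arm 1.1 m, τ = 441.5 × 1.1 = 485.7 N·m clockwise.
Sack of grain: 16 × 9.81 = 157 N down at 0.73 m → arm 0.97 m, τ = 157 × 0.97 = 152.3 N·m clockwise.
Bucket of sand: 22 × 9.81 = 215.8 N down at 0.1 m → arm 1.6 m, τ = 215.8 × 1.6 = 345.3 N·m clockwise.
Net load moment about support A = 1042 N·m clockwise.
Reaction R at support B is upward at 0.1 m, arm 1.6 m → moment R × 1.6 counterclockwise.
For rotational equilibrium, R × 1.6 = 1042, so R = 651 N.

R_B ≈ 651 N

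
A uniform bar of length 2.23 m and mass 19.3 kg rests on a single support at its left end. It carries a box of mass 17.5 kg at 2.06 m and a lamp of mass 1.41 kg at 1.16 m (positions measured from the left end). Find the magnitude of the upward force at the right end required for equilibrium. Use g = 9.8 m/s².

F ≈ 260 N

Choose the left end as the axis so the unknown pivot reaction has zero arm there.
Beam weight: 19.3 × 9.8 = 189.1 N down at 1.115 m → arm 1.115 m, τ = 189.1 × 1.115 = 210.8 N·m clockwise.
Box: 17.5 × 9.8 = 171.5 N down at 2.06 m → arm 2.06 m, τ = 171.5 × 2.06 = 353.3 N·m clockwise.
Lamp: 1.41 × 9.8 = 13.82 N down at 1.16 m → arm 1.16 m, τ = 13.82 × 1.16 = 16.03 N·m clockwise.
Net moment of the loads = 580.1 N·m clockwise.
The upward force F acts at the right end, arm 2.23 m, giving F × 2.23 counterclockwise.
Setting net torque to zero: F × 2.23 = 580.1 → F = 580.1 / 2.23 = 260 N.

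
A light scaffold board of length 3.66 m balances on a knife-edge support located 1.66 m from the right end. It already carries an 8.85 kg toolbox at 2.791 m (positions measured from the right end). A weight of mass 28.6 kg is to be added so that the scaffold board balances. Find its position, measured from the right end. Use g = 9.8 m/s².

Choose the knife-edge support (at 1.66 m from the right end) as the axis so the support reaction has zero arm there.
Toolbox: 8.85 × 9.8 = 86.73 N down at 2.791 m → arm 1.131 m, τ = 86.73 × 1.131 = 98.09 N·m counterclockwise.
Net moment of existing loads = 98.09 N·m counterclockwise.
The weight weighs 28.6 × 9.8 = 280.3 N and must supply an equal clockwise moment, so its lever arm about the knife-edge support is 98.09 / 280.3 = 0.35 m.
That puts it at 1.66 − 0.35 = 1.31 m from the right end.

x ≈ 1.31 m from the right end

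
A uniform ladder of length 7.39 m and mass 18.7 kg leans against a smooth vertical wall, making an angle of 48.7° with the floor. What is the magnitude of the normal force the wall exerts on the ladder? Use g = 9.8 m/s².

N_wall ≈ 80.5 N

Take moments about the foot of the ladder.
Ladder weight 18.7×9.8 = 183.3 N acts at 3.695 m along the ladder; its horizontal arm is 3.695·cos48.7° = 2.439 m → τ = 447.1 N·m clockwise.
Wall normal N acts horizontally at the top; its moment arm is the height L sinθ = 7.39·sin48.7° = 5.552 m, counterclockwise.
For rotational equilibrium, N × 5.552 = 447.1, so N = 80.5 N.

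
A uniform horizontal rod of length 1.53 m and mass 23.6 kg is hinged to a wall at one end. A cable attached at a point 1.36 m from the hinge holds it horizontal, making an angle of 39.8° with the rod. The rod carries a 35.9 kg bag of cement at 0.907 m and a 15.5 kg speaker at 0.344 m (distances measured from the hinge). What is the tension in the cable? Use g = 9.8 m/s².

T ≈ 630 N

Taking torques about the hinge:
Beam weight: 23.6 × 9.8 = 231.3 N down at 0.765 m → arm 0.765 m, τ = 231.3 × 0.765 = 176.9 N·m clockwise.
Bag of cement: 35.9 × 9.8 = 351.8 N down at 0.907 m → arm 0.907 m, τ = 351.8 × 0.907 = 319.1 N·m clockwise.
Speaker: 15.5 × 9.8 = 151.9 N down at 0.344 m → arm 0.344 m, τ = 151.9 × 0.344 = 52.25 N·m clockwise.
Total clockwise load moment = 548.2 N·m.
The cable tension T acts at 1.36 m; only its component perpendicular to the rod, T sinθ, produces torque. sin 39.8° = 0.6401.
Στ = 0 ⇒ T × 1.36 × 0.6401 = 548.2 ⇒ T = 548.2 / 0.8705 = 630 N.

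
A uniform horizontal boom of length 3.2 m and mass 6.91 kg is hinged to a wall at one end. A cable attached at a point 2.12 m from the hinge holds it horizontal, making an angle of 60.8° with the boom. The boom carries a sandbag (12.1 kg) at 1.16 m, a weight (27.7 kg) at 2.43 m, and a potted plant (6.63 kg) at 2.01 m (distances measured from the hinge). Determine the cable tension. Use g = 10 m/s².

T ≈ 571 N

Sum moments about the hinge (the unknown hinge reaction has zero arm there).
Beam weight: 6.91 × 10 = 69.1 N down at 1.6 m → arm 1.6 m, τ = 69.1 × 1.6 = 110.6 N·m clockwise.
Sandbag: 12.1 × 10 = 121 N down at 1.16 m → arm 1.16 m, τ = 121 × 1.16 = 140.4 N·m clockwise.
Weight: 27.7 × 10 = 277 N down at 2.43 m → arm 2.43 m, τ = 277 × 2.43 = 673.1 N·m clockwise.
Potted plant: 6.63 × 10 = 66.3 N down at 2.01 m → arm 2.01 m, τ = 66.3 × 2.01 = 133.3 N·m clockwise.
Total clockwise load moment = 1057 N·m.
The cable tension T acts at 2.12 m; only its component perpendicular to the boom, T sinθ, produces torque. sin 60.8° = 0.8729.
Στ = 0 ⇒ T × 2.12 × 0.8729 = 1057 ⇒ T = 1057 / 1.851 = 571 N.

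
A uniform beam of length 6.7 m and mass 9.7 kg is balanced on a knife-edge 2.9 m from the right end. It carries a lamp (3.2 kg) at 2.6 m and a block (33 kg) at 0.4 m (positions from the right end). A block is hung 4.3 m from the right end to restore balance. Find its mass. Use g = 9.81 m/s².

m ≈ 56.5 kg

About the knife-edge (at 2.9 m from the right end):
Beam weight: 9.7 × 9.81 = 95.16 N down at 3.35 m → arm 0.45 m, τ = 95.16 × 0.45 = 42.82 N·m counterclockwise.
Lamp: 3.2 × 9.81 = 31.39 N down at 2.6 m → arm 0.3 m, τ = 31.39 × 0.3 = 9.417 N·m clockwise.
Block: 33 × 9.81 = 323.7 N down at 0.4 m → arm 2.5 m, τ = 323.7 × 2.5 = 809.2 N·m clockwise.
Net moment of known loads = 775.8 N·m clockwise.
An unknown mass m at 4.3 m has arm 1.4 m; its moment is m·g·1.4 counterclockwise.
Στ = 0 ⇒ m × 9.81 × 1.4 = 775.8 ⇒ m = 775.8 / (9.81 × 1.4) = 56.5 kg.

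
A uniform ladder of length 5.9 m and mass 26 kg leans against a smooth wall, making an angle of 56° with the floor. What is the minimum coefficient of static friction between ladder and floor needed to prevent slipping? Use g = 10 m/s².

μ_min ≈ 0.337

Sum moments about the foot of the ladder (the floor normal and friction both act there and drop out).
Ladder weight 26×10 = 260 N acts at 2.95 m along the ladder; its horizontal arm is 2.95·cos56° = 1.65 m → τ = 429 N·m clockwise.
Wall normal N acts horizontally at the top; its moment arm is the height L sinθ = 5.9·sin56° = 4.891 m, counterclockwise.
For rotational equilibrium, N × 4.891 = 429, so N = 87.71 N.
ΣFx = 0 ⇒ f = N_wall = 87.71 N. ΣFy = 0 ⇒ N_floor = 260 N.
μ_min = f / N_floor = 87.71 / 260 = 0.337.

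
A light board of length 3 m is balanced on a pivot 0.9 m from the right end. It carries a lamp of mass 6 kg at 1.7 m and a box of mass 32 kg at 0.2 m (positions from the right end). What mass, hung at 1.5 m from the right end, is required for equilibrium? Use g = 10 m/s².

Taking torques about the pivot (at 0.9 m from the right end):
Lamp: 6 × 10 = 60 N down at 1.7 m → arm 0.8 m, τ = 60 × 0.8 = 48 N·m counterclockwise.
Box: 32 × 10 = 320 N down at 0.2 m → arm 0.7 m, τ = 320 × 0.7 = 224 N·m clockwise.
Net moment of known loads = 176 N·m clockwise.
An unknown mass m at 1.5 m has arm 0.6 m; its moment is m·g·0.6 counterclockwise.
For rotational equilibrium, m × 10 × 0.6 = 176, so m = 176 / (10 × 0.6) = 29.3 kg.

m ≈ 29.3 kg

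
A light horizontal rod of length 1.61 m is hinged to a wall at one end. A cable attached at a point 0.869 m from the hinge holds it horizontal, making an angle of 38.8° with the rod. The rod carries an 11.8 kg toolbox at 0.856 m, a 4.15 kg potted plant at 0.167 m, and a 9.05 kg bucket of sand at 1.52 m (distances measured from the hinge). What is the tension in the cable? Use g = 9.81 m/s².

T ≈ 442 N

About the hinge:
Toolbox: 11.8 × 9.81 = 115.8 N down at 0.856 m → arm 0.856 m, τ = 115.8 × 0.856 = 99.12 N·m clockwise.
Potted plant: 4.15 × 9.81 = 40.71 N down at 0.167 m → arm 0.167 m, τ = 40.71 × 0.167 = 6.799 N·m clockwise.
Bucket of sand: 9.05 × 9.81 = 88.78 N down at 1.52 m → arm 1.52 m, τ = 88.78 × 1.52 = 134.9 N·m clockwise.
Total clockwise load moment = 240.8 N·m.
The cable tension T acts at 0.869 m; only its component perpendicular to the rod, T sinθ, produces torque. sin 38.8° = 0.6266.
Setting net torque to zero: T × 0.869 × 0.6266 = 240.8 → T = 240.8 / 0.5445 = 442 N.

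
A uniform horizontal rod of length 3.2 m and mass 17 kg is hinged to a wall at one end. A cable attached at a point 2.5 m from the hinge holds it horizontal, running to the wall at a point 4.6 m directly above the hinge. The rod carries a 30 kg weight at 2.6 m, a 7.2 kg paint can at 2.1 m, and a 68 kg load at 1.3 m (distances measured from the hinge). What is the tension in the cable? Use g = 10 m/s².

T ≈ 950 N

Choose the hinge as the axis so the unknown hinge reaction has zero arm there.
Beam weight: 17 × 10 = 170 N down at 1.6 m → arm 1.6 m, τ = 170 × 1.6 = 272 N·m clockwise.
Weight: 30 × 10 = 300 N down at 2.6 m → arm 2.6 m, τ = 300 × 2.6 = 780 N·m clockwise.
Paint can: 7.2 × 10 = 72 N down at 2.1 m → arm 2.1 m, τ = 72 × 2.1 = 151.2 N·m clockwise.
Load: 68 × 10 = 680 N down at 1.3 m → arm 1.3 m, τ = 680 × 1.3 = 884 N·m clockwise.
Total clockwise load moment = 2087 N·m.
The cable tension T acts at 2.5 m; only its component perpendicular to the rod, T sinθ, produces torque. sinθ = h/√(h²+d²) = 4.6/√(4.6²+2.5²) = 0.8786.
Στ = 0 ⇒ T × 2.5 × 0.8786 = 2087 ⇒ T = 2087 / 2.197 = 950 N.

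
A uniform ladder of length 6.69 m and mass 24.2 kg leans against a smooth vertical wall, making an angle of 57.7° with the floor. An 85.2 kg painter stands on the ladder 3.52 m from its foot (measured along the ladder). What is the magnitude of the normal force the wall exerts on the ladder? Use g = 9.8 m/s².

N_wall ≈ 353 N

About the foot of the ladder:
Ladder weight 24.2×9.8 = 237.2 N acts at 3.345 m along the ladder; its horizontal arm is 3.345·cos57.7° = 1.787 m → τ = 423.9 N·m clockwise.
Painter: 85.2×9.8 = 835 N at 3.52 m → arm 1.881 m → τ = 1571 N·m clockwise.
Wall normal N acts horizontally at the top; its moment arm is the height L sinθ = 6.69·sin57.7° = 5.655 m, counterclockwise.
Balancing moments: N × 5.655 = 1995, giving N = 353 N.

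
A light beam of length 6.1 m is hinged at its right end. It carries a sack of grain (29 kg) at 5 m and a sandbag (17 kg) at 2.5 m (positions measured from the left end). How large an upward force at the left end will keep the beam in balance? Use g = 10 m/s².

F ≈ 153 N

About the right end:
Sack of grain: 29 × 10 = 290 N down at 5 m → arm 1.1 m, τ = 290 × 1.1 = 319 N·m counterclockwise.
Sandbag: 17 × 10 = 170 N down at 2.5 m → arm 3.6 m, τ = 170 × 3.6 = 612 N·m counterclockwise.
Net moment of the loads = 931 N·m counterclockwise.
The upward force F acts at the left end, arm 6.1 m, giving F × 6.1 clockwise.
For rotational equilibrium, F × 6.1 = 931, so F = 931 / 6.1 = 153 N.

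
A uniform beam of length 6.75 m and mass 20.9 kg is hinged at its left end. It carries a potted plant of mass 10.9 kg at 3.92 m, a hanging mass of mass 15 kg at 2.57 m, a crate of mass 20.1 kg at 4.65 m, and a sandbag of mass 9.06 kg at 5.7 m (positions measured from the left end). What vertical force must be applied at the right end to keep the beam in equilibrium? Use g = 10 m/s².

Sum moments about the left end (the unknown pivot reaction has zero arm there).
Beam weight: 20.9 × 10 = 209 N down at 3.375 m → arm 3.375 m, τ = 209 × 3.375 = 705.4 N·m clockwise.
Potted plant: 10.9 × 10 = 109 N down at 3.92 m → arm 3.92 m, τ = 109 × 3.92 = 427.3 N·m clockwise.
Hanging mass: 15 × 10 = 150 N down at 2.57 m → arm 2.57 m, τ = 150 × 2.57 = 385.5 N·m clockwise.
Crate: 20.1 × 10 = 201 N down at 4.65 m → arm 4.65 m, τ = 201 × 4.65 = 934.7 N·m clockwise.
Sandbag: 9.06 × 10 = 90.6 N down at 5.7 m → arm 5.7 m, τ = 90.6 × 5.7 = 516.4 N·m clockwise.
Net moment of the loads = 2969 N·m clockwise.
The upward force F acts at the right end, arm 6.75 m, giving F × 6.75 counterclockwise.
Στ = 0 ⇒ F × 6.75 = 2969 ⇒ F = 2969 / 6.75 = 440 N.

F ≈ 440 N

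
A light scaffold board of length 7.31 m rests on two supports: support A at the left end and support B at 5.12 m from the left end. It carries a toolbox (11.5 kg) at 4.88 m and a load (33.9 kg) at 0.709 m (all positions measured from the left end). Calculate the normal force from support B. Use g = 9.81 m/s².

R_B ≈ 154 N

Take moments about support A.
Toolbox: 11.5 × 9.81 = 112.8 N down at 4.88 m → arm 4.88 m, τ = 112.8 × 4.88 = 550.5 N·m clockwise.
Load: 33.9 × 9.81 = 332.6 N down at 0.709 m → arm 0.709 m, τ = 332.6 × 0.709 = 235.8 N·m clockwise.
Net load moment about support A = 786.3 N·m clockwise.
Reaction R at support B is upward at 5.12 m, arm 5.12 m → moment R × 5.12 counterclockwise.
Στ = 0 ⇒ R × 5.12 = 786.3 ⇒ R = 154 N.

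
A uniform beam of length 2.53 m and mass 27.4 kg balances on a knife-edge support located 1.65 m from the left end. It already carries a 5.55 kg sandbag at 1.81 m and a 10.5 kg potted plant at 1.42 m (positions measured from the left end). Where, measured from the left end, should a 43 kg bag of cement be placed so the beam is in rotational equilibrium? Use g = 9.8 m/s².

Take moments about the knife-edge support (at 1.65 m from the left end).
Beam weight: 27.4 × 9.8 = 268.5 N down at 1.265 m → arm 0.385 m, τ = 268.5 × 0.385 = 103.4 N·m counterclockwise.
Sandbag: 5.55 × 9.8 = 54.39 N down at 1.81 m → arm 0.16 m, τ = 54.39 × 0.16 = 8.702 N·m clockwise.
Potted plant: 10.5 × 9.8 = 102.9 N down at 1.42 m → arm 0.23 m, τ = 102.9 × 0.23 = 23.67 N·m counterclockwise.
Net moment of existing loads = 118.4 N·m counterclockwise.
The bag of cement weighs 43 × 9.8 = 421.4 N and must supply an equal clockwise moment, so its lever arm about the knife-edge support is 118.4 / 421.4 = 0.281 m.
That puts it at 1.65 + 0.281 = 1.93 m from the left end.

x ≈ 1.93 m from the left end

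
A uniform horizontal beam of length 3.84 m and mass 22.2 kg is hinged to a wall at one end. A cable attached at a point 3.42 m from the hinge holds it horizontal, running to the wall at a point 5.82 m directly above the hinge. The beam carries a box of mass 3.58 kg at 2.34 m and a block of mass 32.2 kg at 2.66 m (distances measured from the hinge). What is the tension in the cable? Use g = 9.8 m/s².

T ≈ 454 N

Taking torques about the hinge:
Beam weight: 22.2 × 9.8 = 217.6 N down at 1.92 m → arm 1.92 m, τ = 217.6 × 1.92 = 417.8 N·m clockwise.
Box: 3.58 × 9.8 = 35.08 N down at 2.34 m → arm 2.34 m, τ = 35.08 × 2.34 = 82.09 N·m clockwise.
Block: 32.2 × 9.8 = 315.6 N down at 2.66 m → arm 2.66 m, τ = 315.6 × 2.66 = 839.5 N·m clockwise.
Total clockwise load moment = 1339 N·m.
The cable tension T acts at 3.42 m; only its component perpendicular to the beam, T sinθ, produces torque. sinθ = h/√(h²+d²) = 5.82/√(5.82²+3.42²) = 0.8622.
For rotational equilibrium, T × 3.42 × 0.8622 = 1339, so T = 1339 / 2.949 = 454 N.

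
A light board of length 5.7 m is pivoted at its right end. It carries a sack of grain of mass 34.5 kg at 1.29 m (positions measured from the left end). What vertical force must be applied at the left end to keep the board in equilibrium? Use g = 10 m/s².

Choose the right end as the axis so the unknown pivot reaction has zero arm there.
Sack of grain: 34.5 × 10 = 345 N down at 1.29 m → arm 4.41 m, τ = 345 × 4.41 = 1521 N·m counterclockwise.
Net moment of the loads = 1521 N·m counterclockwise.
The upward force F acts at the left end, arm 5.7 m, giving F × 5.7 clockwise.
Setting net torque to zero: F × 5.7 = 1521 → F = 1521 / 5.7 = 267 N.

F ≈ 267 N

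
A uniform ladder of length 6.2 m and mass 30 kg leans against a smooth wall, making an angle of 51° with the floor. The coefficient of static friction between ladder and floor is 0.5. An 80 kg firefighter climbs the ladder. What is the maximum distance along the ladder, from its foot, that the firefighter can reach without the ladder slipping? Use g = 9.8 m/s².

d ≈ 4.1 m

Sum moments about the foot of the ladder (the floor normal and friction both act there and drop out).
Ladder weight 30×9.8 = 294 N acts at 3.1 m along the ladder; its horizontal arm is 3.1·cos51° = 1.951 m → τ = 573.6 N·m clockwise.
Firefighter weight 80×9.8 = 784 N at distance d → arm d·cos51° → τ = 784·d·0.6293 clockwise.
Wall normal N at the top has arm L sinθ = 4.818 m counterclockwise, so Στ = 0 gives N·4.818 = 573.6 + 493.4·d.
ΣFy = 0 ⇒ N_floor = 1078 N, so the maximum friction is μ_s·N_floor = 0.5×1078 = 539 N. ΣFx = 0 ⇒ N_wall = f, so at the slipping point N = 539 N.
Substituting: 539×4.818 = 573.6 + 493.4·d ⇒ d = (2597 − 573.6) / 493.4 = 4.1 m.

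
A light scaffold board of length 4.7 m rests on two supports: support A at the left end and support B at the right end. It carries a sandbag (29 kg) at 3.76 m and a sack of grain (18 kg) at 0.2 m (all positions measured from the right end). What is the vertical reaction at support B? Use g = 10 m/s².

Choose support A as the axis so its reaction then has zero moment arm.
Sandbag: 29 × 10 = 290 N down at 3.76 m → arm 0.94 m, τ = 290 × 0.94 = 272.6 N·m clockwise.
Sack of grain: 18 × 10 = 180 N down at 0.2 m → arm 4.5 m, τ = 180 × 4.5 = 810 N·m clockwise.
Net load moment about support A = 1083 N·m clockwise.
Reaction R at support B is upward at 0 m, arm 4.7 m → moment R × 4.7 counterclockwise.
Setting net torque to zero: R × 4.7 = 1083 → R = 230 N.

R_B ≈ 230 N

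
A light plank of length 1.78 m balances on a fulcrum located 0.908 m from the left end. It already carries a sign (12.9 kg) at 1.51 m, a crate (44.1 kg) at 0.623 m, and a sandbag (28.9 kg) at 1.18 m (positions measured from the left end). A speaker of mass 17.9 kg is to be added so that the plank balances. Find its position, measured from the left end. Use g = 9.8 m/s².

x ≈ 0.737 m from the left end

Choose the fulcrum (at 0.908 m from the left end) as the axis so the support reaction has zero arm there.
Sign: 12.9 × 9.8 = 126.4 N down at 1.51 m → arm 0.602 m, τ = 126.4 × 0.602 = 76.09 N·m clockwise.
Crate: 44.1 × 9.8 = 432.2 N down at 0.623 m → arm 0.285 m, τ = 432.2 × 0.285 = 123.2 N·m counterclockwise.
Sandbag: 28.9 × 9.8 = 283.2 N down at 1.18 m → arm 0.272 m, τ = 283.2 × 0.272 = 77.03 N·m clockwise.
Net moment of existing loads = 29.92 N·m clockwise.
The speaker weighs 17.9 × 9.8 = 175.4 N and must supply an equal counterclockwise moment, so its lever arm about the fulcrum is 29.92 / 175.4 = 0.171 m.
That puts it at 0.908 − 0.171 = 0.737 m from the left end.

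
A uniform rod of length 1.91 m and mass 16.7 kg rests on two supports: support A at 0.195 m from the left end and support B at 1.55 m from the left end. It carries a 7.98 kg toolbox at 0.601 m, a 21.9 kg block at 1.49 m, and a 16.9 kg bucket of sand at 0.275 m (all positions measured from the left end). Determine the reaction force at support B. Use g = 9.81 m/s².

R_B ≈ 330 N

Choose support A as the axis so its reaction then has zero moment arm.
Beam weight: 16.7 × 9.81 = 163.8 N down at 0.955 m → arm 0.76 m, τ = 163.8 × 0.76 = 124.5 N·m clockwise.
Toolbox: 7.98 × 9.81 = 78.28 N down at 0.601 m → arm 0.406 m, τ = 78.28 × 0.406 = 31.78 N·m clockwise.
Block: 21.9 × 9.81 = 214.8 N down at 1.49 m → arm 1.295 m, τ = 214.8 × 1.295 = 278.2 N·m clockwise.
Bucket of sand: 16.9 × 9.81 = 165.8 N down at 0.275 m → arm 0.08 m, τ = 165.8 × 0.08 = 13.26 N·m clockwise.
Net load moment about support A = 447.7 N·m clockwise.
Reaction R at support B is upward at 1.55 m, arm 1.355 m → moment R × 1.355 counterclockwise.
Setting net torque to zero: R × 1.355 = 447.7 → R = 330 N.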